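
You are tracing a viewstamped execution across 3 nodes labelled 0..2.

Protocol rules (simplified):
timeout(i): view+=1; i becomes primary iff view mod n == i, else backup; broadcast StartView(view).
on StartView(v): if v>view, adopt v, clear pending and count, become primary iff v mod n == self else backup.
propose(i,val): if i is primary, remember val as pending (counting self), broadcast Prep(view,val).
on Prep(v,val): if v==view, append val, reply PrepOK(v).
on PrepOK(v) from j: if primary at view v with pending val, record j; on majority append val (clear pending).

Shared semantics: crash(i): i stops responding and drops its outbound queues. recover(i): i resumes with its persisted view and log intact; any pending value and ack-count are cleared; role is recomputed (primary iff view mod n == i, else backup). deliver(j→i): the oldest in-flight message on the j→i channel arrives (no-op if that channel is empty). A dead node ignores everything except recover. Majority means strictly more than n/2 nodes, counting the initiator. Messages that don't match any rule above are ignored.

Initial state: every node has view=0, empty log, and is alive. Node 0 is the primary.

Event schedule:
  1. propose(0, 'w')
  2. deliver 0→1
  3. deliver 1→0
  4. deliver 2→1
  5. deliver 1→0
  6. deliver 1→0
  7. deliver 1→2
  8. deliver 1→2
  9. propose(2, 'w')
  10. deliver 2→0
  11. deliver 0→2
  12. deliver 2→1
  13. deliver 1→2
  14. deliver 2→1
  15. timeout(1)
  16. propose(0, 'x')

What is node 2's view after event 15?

0

e1 propose(0,'w'): ·
e2 deliver 0→1: 1[back,v=0,w]
e3 deliver 1→0: 0[prim,v=0,w]
e4 deliver 2→1: ·
e5 deliver 1→0: ·
e6 deliver 1→0: ·
e7 deliver 1→2: ·
e8 deliver 1→2: ·
e9 propose(2,'w'): ·
e10 deliver 2→0: ·
e11 deliver 0→2: 2[back,v=0,w]
e12 deliver 2→1: ·
e13 deliver 1→2: ·
e14 deliver 2→1: ·
e15 timeout(1): 1[prim,v=1,w]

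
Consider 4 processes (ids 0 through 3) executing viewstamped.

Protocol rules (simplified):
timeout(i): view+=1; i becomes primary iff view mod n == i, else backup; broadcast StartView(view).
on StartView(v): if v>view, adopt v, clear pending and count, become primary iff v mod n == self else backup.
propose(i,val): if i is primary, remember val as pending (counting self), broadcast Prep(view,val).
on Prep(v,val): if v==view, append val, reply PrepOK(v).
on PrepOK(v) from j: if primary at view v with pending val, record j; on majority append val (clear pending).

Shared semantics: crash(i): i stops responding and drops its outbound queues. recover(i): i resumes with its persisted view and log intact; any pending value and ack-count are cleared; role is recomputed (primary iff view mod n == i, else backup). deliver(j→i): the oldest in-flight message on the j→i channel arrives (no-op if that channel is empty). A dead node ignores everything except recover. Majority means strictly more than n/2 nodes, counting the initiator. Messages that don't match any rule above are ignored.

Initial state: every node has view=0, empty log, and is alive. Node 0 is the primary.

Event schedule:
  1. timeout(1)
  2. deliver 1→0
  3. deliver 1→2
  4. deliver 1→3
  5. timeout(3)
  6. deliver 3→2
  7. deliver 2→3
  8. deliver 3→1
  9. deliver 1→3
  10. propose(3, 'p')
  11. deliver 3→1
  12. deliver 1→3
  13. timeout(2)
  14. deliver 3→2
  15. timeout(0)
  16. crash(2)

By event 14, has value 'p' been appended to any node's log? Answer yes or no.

no

1. timeout(1):  <1:prim v1 ->
2. deliver 1→0:  <0:back v1 ->
3. deliver 1→2:  <2:back v1 ->
4. deliver 1→3:  <3:back v1 ->
5. timeout(3):  <3:back v2 ->
6. deliver 3→2:  <2:prim v2 ->
7. deliver 2→3:  nop
8. deliver 3→1:  <1:back v2 ->
9. deliver 1→3:  nop
10. propose(3,'p'):  nop
11. deliver 3→1:  nop
12. deliver 1→3:  nop
13. timeout(2):  <2:back v3 ->
14. deliver 3→2:  nop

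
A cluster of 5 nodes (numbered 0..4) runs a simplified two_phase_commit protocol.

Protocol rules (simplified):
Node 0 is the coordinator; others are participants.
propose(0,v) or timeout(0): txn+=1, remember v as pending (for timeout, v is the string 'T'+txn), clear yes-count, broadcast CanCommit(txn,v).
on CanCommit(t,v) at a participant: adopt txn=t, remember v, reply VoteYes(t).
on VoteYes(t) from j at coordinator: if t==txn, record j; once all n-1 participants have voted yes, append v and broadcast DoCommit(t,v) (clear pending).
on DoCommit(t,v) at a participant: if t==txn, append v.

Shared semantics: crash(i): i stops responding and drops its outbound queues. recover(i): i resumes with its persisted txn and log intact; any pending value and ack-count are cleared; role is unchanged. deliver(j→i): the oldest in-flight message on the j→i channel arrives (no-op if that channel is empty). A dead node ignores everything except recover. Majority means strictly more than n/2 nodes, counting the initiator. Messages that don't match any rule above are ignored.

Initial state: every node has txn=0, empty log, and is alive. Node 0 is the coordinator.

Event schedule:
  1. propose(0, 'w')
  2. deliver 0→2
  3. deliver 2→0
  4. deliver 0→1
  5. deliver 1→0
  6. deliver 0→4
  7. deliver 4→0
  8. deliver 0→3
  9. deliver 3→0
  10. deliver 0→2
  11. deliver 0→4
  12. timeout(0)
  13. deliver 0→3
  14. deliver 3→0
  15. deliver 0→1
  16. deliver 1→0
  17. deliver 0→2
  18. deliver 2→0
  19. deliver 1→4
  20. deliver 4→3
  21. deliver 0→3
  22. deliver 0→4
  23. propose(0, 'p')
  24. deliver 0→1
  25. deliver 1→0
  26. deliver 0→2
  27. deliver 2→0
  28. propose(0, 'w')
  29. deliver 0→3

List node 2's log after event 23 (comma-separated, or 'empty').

w

[1] propose(0,'w') → N0(coor t1 [-])
[2] deliver 0→2 → N2(part t1 [-])
[3] deliver 2→0 → ∅
[4] deliver 0→1 → N1(part t1 [-])
[5] deliver 1→0 → ∅
[6] deliver 0→4 → N4(part t1 [-])
[7] deliver 4→0 → ∅
[8] deliver 0→3 → N3(part t1 [-])
[9] deliver 3→0 → N0(coor t1 [w])
[10] deliver 0→2 → N2(part t1 [w])
[11] deliver 0→4 → N4(part t1 [w])
[12] timeout(0) → N0(coor t2 [w])
[13] deliver 0→3 → N3(part t1 [w])
[14] deliver 3→0 → ∅
[15] deliver 0→1 → N1(part t1 [w])
[16] deliver 1→0 → ∅
[17] deliver 0→2 → N2(part t2 [w])
[18] deliver 2→0 → ∅
[19] deliver 1→4 → ∅
[20] deliver 4→3 → ∅
[21] deliver 0→3 → N3(part t2 [w])
[22] deliver 0→4 → N4(part t2 [w])
[23] propose(0,'p') → N0(coor t3 [w])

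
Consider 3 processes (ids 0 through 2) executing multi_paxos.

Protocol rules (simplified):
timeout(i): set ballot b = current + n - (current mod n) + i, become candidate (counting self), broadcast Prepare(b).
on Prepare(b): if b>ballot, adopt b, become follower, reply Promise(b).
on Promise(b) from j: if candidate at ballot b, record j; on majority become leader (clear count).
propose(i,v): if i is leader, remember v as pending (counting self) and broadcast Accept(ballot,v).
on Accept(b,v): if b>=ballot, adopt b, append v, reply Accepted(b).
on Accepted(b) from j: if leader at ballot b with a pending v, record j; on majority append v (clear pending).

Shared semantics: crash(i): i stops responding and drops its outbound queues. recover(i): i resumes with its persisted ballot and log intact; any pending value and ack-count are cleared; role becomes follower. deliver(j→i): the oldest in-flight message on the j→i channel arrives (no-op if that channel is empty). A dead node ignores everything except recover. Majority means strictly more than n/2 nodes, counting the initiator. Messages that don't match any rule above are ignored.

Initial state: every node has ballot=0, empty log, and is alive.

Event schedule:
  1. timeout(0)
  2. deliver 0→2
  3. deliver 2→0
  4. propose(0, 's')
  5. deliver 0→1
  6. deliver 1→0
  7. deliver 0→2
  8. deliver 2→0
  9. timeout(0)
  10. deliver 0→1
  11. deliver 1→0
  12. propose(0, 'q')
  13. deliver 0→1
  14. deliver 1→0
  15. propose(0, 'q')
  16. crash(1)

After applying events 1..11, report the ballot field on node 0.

6

e1 timeout(0): 0[cand,b=3,-]
e2 deliver 0→2: 2[foll,b=3,-]
e3 deliver 2→0: 0[lead,b=3,-]
e4 propose(0,'s'): ·
e5 deliver 0→1: 1[foll,b=3,-]
e6 deliver 1→0: ·
e7 deliver 0→2: 2[foll,b=3,s]
e8 deliver 2→0: 0[lead,b=3,s]
e9 timeout(0): 0[cand,b=6,s]
e10 deliver 0→1: 1[foll,b=3,s]
e11 deliver 1→0: ·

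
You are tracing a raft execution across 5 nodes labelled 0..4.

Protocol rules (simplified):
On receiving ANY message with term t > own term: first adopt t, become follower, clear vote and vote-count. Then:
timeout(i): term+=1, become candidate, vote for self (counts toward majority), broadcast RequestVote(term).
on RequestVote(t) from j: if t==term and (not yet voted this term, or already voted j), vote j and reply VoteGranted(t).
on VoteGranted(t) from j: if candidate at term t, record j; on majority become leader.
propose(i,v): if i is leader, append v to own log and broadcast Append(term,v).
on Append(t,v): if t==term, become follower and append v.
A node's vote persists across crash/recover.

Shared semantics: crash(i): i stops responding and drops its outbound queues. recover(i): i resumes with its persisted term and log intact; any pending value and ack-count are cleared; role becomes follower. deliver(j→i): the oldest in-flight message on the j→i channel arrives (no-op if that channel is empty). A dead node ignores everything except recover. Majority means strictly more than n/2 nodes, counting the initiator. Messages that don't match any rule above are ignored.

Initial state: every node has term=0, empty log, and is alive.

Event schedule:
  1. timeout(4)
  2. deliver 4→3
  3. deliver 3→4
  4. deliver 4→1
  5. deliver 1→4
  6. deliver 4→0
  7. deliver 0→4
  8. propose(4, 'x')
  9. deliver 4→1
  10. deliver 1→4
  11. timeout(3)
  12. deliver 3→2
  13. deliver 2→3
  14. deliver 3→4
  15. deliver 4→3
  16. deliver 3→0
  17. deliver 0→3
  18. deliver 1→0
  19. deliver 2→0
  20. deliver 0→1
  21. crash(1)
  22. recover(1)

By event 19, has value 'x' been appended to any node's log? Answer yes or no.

step 1 timeout(4): 4={cand,t=1,log=-}
step 2 deliver 4→3: 3={foll,t=1,log=-}
step 3 deliver 3→4: —
step 4 deliver 4→1: 1={foll,t=1,log=-}
step 5 deliver 1→4: 4={lead,t=1,log=-}
step 6 deliver 4→0: 0={foll,t=1,log=-}
step 7 deliver 0→4: —
step 8 propose(4,'x'): 4={lead,t=1,log=x}
step 9 deliver 4→1: 1={foll,t=1,log=x}
step 10 deliver 1→4: —
step 11 timeout(3): 3={cand,t=2,log=-}
step 12 deliver 3→2: 2={foll,t=2,log=-}
step 13 deliver 2→3: —
step 14 deliver 3→4: 4={foll,t=2,log=x}
step 15 deliver 4→3: —
step 16 deliver 3→0: 0={foll,t=2,log=-}
step 17 deliver 0→3: 3={lead,t=2,log=-}
step 18 deliver 1→0: —
step 19 deliver 2→0: —

yes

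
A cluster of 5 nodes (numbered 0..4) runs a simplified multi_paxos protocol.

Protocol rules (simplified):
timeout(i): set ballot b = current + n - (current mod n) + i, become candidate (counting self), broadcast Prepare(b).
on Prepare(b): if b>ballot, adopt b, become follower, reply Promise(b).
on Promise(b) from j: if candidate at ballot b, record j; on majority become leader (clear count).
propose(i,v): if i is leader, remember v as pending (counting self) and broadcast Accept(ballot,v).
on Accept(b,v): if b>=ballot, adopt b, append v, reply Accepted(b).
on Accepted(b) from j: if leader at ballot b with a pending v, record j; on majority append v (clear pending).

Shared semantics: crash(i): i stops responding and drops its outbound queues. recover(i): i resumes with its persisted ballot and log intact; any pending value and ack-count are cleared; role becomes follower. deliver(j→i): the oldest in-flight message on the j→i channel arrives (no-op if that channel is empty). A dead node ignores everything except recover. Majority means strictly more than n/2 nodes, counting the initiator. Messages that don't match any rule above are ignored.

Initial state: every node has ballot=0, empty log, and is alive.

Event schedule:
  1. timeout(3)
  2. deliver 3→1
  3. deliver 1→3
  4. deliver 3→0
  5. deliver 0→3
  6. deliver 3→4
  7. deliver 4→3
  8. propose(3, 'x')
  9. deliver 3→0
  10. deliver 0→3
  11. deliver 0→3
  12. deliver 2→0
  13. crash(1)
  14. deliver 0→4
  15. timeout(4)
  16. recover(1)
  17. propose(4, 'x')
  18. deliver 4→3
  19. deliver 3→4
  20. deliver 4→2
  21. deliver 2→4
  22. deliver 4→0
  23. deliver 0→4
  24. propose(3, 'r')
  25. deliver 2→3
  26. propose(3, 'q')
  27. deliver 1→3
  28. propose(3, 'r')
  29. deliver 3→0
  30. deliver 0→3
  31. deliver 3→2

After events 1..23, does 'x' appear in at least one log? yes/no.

e1 timeout(3): 3[cand,b=8,-]
e2 deliver 3→1: 1[foll,b=8,-]
e3 deliver 1→3: ·
e4 deliver 3→0: 0[foll,b=8,-]
e5 deliver 0→3: 3[lead,b=8,-]
e6 deliver 3→4: 4[foll,b=8,-]
e7 deliver 4→3: ·
e8 propose(3,'x'): ·
e9 deliver 3→0: 0[foll,b=8,x]
e10 deliver 0→3: ·
e11 deliver 0→3: ·
e12 deliver 2→0: ·
e13 crash(1): 1[✗foll,b=8,-]
e14 deliver 0→4: ·
e15 timeout(4): 4[cand,b=14,-]
e16 recover(1): 1[foll,b=8,-]
e17 propose(4,'x'): ·
e18 deliver 4→3: 3[foll,b=14,-]
e19 deliver 3→4: ·
e20 deliver 4→2: 2[foll,b=14,-]
e21 deliver 2→4: ·
e22 deliver 4→0: 0[foll,b=14,x]
e23 deliver 0→4: 4[lead,b=14,-]

yes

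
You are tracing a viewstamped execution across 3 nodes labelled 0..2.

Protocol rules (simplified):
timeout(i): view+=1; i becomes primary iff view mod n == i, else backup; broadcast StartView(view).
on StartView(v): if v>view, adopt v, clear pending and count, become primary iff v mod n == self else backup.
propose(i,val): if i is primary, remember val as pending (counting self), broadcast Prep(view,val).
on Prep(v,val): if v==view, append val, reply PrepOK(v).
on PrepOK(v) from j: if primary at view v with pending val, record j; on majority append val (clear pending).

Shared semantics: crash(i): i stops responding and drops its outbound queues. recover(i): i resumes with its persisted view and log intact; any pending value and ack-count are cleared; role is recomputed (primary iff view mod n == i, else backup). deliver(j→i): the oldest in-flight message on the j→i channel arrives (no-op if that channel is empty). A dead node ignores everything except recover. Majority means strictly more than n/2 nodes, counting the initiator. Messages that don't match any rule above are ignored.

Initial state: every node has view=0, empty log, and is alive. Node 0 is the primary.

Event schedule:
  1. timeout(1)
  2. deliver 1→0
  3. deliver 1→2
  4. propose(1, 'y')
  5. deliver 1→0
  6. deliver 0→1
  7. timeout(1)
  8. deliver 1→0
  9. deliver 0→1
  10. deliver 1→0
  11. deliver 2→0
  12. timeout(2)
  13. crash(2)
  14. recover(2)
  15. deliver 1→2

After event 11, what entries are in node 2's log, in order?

[1] timeout(1) → N1(prim v1 [-])
[2] deliver 1→0 → N0(back v1 [-])
[3] deliver 1→2 → N2(back v1 [-])
[4] propose(1,'y') → ∅
[5] deliver 1→0 → N0(back v1 [y])
[6] deliver 0→1 → N1(prim v1 [y])
[7] timeout(1) → N1(back v2 [y])
[8] deliver 1→0 → N0(back v2 [y])
[9] deliver 0→1 → ∅
[10] deliver 1→0 → ∅
[11] deliver 2→0 → ∅

empty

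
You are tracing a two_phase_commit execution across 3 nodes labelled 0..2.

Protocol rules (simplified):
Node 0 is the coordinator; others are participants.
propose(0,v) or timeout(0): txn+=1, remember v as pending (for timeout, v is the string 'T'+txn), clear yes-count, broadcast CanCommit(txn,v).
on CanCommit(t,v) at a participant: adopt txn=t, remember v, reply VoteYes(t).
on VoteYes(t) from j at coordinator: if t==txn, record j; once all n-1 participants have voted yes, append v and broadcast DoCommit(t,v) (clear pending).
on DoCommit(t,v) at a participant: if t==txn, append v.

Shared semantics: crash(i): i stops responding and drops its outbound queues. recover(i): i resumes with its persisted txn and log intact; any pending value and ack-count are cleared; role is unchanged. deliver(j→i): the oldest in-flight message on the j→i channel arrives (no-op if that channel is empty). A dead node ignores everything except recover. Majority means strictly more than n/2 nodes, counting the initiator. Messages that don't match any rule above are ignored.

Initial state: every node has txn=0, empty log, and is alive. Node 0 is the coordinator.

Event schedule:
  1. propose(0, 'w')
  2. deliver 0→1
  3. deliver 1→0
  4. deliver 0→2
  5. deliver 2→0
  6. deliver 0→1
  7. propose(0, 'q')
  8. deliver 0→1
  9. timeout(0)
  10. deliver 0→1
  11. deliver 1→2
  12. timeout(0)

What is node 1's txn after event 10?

1. propose(0,'w'):  <0:coor t1 ->
2. deliver 0→1:  <1:part t1 ->
3. deliver 1→0:  nop
4. deliver 0→2:  <2:part t1 ->
5. deliver 2→0:  <0:coor t1 w>
6. deliver 0→1:  <1:part t1 w>
7. propose(0,'q'):  <0:coor t2 w>
8. deliver 0→1:  <1:part t2 w>
9. timeout(0):  <0:coor t3 w>
10. deliver 0→1:  <1:part t3 w>

3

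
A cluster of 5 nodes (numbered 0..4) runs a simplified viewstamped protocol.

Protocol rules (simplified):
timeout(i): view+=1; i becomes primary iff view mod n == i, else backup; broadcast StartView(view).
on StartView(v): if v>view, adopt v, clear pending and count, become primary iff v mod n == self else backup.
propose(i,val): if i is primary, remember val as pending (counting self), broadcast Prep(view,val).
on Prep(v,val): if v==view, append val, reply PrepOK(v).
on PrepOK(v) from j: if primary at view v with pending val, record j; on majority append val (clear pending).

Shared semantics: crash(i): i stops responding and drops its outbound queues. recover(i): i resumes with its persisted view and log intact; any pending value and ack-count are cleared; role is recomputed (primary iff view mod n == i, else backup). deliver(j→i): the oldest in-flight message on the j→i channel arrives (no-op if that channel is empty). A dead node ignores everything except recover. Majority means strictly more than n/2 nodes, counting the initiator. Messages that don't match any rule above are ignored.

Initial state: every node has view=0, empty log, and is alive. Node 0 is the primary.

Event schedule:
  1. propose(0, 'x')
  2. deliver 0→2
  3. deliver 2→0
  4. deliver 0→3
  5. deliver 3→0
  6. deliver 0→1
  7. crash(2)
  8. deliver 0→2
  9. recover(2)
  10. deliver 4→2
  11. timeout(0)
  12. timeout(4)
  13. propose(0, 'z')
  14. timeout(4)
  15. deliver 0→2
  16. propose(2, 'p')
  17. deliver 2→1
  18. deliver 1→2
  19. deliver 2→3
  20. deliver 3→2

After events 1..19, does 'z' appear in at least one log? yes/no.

e1 propose(0,'x'): ·
e2 deliver 0→2: 2[back,v=0,x]
e3 deliver 2→0: ·
e4 deliver 0→3: 3[back,v=0,x]
e5 deliver 3→0: 0[prim,v=0,x]
e6 deliver 0→1: 1[back,v=0,x]
e7 crash(2): 2[✗back,v=0,x]
e8 deliver 0→2: ·
e9 recover(2): 2[back,v=0,x]
e10 deliver 4→2: ·
e11 timeout(0): 0[back,v=1,x]
e12 timeout(4): 4[back,v=1,-]
e13 propose(0,'z'): ·
e14 timeout(4): 4[back,v=2,-]
e15 deliver 0→2: 2[back,v=1,x]
e16 propose(2,'p'): ·
e17 deliver 2→1: ·
e18 deliver 1→2: ·
e19 deliver 2→3: ·

no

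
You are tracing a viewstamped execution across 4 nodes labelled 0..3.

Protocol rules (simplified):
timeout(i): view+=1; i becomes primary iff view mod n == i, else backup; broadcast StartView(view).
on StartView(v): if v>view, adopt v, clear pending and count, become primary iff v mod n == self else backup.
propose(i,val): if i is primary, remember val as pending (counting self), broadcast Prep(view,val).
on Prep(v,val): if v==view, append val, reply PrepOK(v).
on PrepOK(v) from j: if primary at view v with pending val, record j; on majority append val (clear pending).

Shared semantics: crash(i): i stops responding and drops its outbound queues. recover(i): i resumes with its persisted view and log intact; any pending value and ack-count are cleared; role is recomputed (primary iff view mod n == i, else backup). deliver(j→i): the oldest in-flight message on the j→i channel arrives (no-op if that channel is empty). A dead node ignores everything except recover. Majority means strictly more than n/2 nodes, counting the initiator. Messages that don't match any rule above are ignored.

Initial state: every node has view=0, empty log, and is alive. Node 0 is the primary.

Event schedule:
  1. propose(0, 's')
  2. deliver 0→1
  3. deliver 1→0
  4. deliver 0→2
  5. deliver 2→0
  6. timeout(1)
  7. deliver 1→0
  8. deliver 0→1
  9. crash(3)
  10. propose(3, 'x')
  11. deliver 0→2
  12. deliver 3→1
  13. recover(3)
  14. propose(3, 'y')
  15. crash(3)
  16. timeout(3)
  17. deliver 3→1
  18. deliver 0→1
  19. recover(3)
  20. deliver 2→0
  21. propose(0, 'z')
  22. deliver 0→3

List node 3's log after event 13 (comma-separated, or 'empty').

step 1 propose(0,'s'): —
step 2 deliver 0→1: 1={back,v=0,log=s}
step 3 deliver 1→0: —
step 4 deliver 0→2: 2={back,v=0,log=s}
step 5 deliver 2→0: 0={prim,v=0,log=s}
step 6 timeout(1): 1={prim,v=1,log=s}
step 7 deliver 1→0: 0={back,v=1,log=s}
step 8 deliver 0→1: —
step 9 crash(3): 3={✗back,v=0,log=-}
step 10 propose(3,'x'): —
step 11 deliver 0→2: —
step 12 deliver 3→1: —
step 13 recover(3): 3={back,v=0,log=-}

empty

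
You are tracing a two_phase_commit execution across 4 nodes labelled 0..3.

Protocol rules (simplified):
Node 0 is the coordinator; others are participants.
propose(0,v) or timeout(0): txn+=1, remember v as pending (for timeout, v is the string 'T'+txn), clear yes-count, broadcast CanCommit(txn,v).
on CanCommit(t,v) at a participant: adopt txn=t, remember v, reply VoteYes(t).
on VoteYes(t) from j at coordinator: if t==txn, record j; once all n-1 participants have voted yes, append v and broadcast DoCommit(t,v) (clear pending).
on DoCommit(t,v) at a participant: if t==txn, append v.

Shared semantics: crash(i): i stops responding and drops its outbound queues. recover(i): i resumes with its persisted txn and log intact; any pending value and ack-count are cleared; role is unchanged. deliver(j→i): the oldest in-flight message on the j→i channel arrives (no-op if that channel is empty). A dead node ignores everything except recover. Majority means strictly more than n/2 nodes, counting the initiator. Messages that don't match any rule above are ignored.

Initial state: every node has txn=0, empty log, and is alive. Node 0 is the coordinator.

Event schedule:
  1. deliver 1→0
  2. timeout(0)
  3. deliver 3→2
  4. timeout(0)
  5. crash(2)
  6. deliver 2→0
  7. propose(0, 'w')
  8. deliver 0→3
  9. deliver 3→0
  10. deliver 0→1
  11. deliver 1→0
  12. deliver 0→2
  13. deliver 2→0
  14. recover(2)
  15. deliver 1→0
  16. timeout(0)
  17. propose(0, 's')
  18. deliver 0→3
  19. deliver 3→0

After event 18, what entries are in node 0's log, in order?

step 1 deliver 1→0: —
step 2 timeout(0): 0={coor,t=1,log=-}
step 3 deliver 3→2: —
step 4 timeout(0): 0={coor,t=2,log=-}
step 5 crash(2): 2={✗part,t=0,log=-}
step 6 deliver 2→0: —
step 7 propose(0,'w'): 0={coor,t=3,log=-}
step 8 deliver 0→3: 3={part,t=1,log=-}
step 9 deliver 3→0: —
step 10 deliver 0→1: 1={part,t=1,log=-}
step 11 deliver 1→0: —
step 12 deliver 0→2: —
step 13 deliver 2→0: —
step 14 recover(2): 2={part,t=0,log=-}
step 15 deliver 1→0: —
step 16 timeout(0): 0={coor,t=4,log=-}
step 17 propose(0,'s'): 0={coor,t=5,log=-}
step 18 deliver 0→3: 3={part,t=2,log=-}

empty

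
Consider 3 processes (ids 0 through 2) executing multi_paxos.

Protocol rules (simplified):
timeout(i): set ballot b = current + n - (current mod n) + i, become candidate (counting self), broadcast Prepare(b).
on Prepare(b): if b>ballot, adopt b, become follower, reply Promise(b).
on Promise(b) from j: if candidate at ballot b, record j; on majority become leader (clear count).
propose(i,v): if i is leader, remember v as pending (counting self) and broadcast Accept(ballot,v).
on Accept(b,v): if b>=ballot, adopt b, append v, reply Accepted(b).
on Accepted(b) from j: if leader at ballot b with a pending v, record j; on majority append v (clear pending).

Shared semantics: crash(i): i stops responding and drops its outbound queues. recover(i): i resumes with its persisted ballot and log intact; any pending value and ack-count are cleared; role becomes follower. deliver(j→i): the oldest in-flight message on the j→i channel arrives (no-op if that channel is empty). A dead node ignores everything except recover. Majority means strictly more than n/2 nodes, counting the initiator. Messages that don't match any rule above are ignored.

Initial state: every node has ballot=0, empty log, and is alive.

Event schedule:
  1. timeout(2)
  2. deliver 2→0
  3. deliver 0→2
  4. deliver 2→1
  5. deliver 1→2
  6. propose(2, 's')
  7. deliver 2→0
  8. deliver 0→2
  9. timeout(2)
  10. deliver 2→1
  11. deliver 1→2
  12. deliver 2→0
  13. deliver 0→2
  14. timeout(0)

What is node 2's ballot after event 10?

8

after 1 — timeout(2): n2:cand/b5/[-]
after 2 — deliver 2→0: n0:foll/b5/[-]
after 3 — deliver 0→2: n2:lead/b5/[-]
after 4 — deliver 2→1: n1:foll/b5/[-]
after 5 — deliver 1→2: ·
after 6 — propose(2,'s'): ·
after 7 — deliver 2→0: n0:foll/b5/[s]
after 8 — deliver 0→2: n2:lead/b5/[s]
after 9 — timeout(2): n2:cand/b8/[s]
after 10 — deliver 2→1: n1:foll/b5/[s]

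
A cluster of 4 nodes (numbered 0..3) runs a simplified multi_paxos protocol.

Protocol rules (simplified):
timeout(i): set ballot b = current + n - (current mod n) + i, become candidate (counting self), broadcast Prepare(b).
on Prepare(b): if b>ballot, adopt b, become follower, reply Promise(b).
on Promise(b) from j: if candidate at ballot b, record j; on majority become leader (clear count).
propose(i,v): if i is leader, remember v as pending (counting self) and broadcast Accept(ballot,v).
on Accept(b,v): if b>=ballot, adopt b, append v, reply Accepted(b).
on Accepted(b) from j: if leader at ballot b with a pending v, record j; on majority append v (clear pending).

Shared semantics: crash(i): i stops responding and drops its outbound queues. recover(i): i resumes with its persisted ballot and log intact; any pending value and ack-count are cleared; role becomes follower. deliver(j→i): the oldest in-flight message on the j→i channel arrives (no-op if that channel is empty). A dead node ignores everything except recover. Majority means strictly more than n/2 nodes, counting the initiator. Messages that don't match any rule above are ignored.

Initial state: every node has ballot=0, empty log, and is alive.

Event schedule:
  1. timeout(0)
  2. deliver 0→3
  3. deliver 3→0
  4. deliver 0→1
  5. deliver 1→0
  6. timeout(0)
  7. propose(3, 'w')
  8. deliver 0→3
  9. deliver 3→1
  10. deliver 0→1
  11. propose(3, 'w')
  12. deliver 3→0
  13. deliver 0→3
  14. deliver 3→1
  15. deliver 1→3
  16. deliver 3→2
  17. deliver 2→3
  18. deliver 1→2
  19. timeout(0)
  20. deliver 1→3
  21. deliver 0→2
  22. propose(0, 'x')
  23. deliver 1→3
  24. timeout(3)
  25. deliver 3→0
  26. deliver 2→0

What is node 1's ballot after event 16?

e1 timeout(0): 0[cand,b=4,-]
e2 deliver 0→3: 3[foll,b=4,-]
e3 deliver 3→0: ·
e4 deliver 0→1: 1[foll,b=4,-]
e5 deliver 1→0: 0[lead,b=4,-]
e6 timeout(0): 0[cand,b=8,-]
e7 propose(3,'w'): ·
e8 deliver 0→3: 3[foll,b=8,-]
e9 deliver 3→1: ·
e10 deliver 0→1: 1[foll,b=8,-]
e11 propose(3,'w'): ·
e12 deliver 3→0: ·
e13 deliver 0→3: ·
e14 deliver 3→1: ·
e15 deliver 1→3: ·
e16 deliver 3→2: ·

8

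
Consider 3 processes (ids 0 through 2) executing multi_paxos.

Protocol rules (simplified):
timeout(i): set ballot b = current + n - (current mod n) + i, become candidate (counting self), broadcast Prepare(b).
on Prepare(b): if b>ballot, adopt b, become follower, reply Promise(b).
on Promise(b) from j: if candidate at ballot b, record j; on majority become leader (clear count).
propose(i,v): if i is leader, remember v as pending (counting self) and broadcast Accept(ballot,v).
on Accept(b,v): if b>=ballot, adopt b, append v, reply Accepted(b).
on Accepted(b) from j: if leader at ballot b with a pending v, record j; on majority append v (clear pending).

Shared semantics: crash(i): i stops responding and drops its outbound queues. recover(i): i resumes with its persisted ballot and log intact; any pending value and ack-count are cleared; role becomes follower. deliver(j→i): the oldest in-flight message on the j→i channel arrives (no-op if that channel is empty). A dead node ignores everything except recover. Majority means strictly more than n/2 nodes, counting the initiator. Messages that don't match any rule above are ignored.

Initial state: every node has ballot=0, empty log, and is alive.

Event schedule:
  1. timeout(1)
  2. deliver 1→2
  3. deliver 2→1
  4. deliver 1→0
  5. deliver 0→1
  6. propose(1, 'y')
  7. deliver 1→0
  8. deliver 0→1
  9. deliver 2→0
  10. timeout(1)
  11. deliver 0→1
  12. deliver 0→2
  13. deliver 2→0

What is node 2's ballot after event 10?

4

e1 timeout(1): 1[cand,b=4,-]
e2 deliver 1→2: 2[foll,b=4,-]
e3 deliver 2→1: 1[lead,b=4,-]
e4 deliver 1→0: 0[foll,b=4,-]
e5 deliver 0→1: ·
e6 propose(1,'y'): ·
e7 deliver 1→0: 0[foll,b=4,y]
e8 deliver 0→1: 1[lead,b=4,y]
e9 deliver 2→0: ·
e10 timeout(1): 1[cand,b=7,y]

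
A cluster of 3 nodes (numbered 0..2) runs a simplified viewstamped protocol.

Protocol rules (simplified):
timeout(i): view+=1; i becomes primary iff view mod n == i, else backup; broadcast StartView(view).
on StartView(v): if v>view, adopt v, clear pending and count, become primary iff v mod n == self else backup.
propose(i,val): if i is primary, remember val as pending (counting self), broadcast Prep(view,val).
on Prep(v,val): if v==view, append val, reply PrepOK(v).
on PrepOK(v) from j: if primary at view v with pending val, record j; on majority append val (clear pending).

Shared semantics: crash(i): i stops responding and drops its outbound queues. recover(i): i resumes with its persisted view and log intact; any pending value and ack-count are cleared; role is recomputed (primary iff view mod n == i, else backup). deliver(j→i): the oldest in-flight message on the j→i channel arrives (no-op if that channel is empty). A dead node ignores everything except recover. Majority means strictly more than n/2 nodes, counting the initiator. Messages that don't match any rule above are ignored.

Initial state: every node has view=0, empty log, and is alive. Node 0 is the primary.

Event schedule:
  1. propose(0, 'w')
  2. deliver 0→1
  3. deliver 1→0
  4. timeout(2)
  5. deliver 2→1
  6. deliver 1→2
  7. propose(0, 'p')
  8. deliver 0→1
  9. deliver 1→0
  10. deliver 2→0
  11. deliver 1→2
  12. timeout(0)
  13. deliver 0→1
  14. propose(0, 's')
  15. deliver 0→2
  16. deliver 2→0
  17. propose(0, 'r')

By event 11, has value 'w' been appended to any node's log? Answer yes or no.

yes

after 1 — propose(0,'w'): ·
after 2 — deliver 0→1: n1:back/v0/[w]
after 3 — deliver 1→0: n0:prim/v0/[w]
after 4 — timeout(2): n2:back/v1/[-]
after 5 — deliver 2→1: n1:prim/v1/[w]
after 6 — deliver 1→2: ·
after 7 — propose(0,'p'): ·
after 8 — deliver 0→1: ·
after 9 — deliver 1→0: ·
after 10 — deliver 2→0: n0:back/v1/[w]
after 11 — deliver 1→2: ·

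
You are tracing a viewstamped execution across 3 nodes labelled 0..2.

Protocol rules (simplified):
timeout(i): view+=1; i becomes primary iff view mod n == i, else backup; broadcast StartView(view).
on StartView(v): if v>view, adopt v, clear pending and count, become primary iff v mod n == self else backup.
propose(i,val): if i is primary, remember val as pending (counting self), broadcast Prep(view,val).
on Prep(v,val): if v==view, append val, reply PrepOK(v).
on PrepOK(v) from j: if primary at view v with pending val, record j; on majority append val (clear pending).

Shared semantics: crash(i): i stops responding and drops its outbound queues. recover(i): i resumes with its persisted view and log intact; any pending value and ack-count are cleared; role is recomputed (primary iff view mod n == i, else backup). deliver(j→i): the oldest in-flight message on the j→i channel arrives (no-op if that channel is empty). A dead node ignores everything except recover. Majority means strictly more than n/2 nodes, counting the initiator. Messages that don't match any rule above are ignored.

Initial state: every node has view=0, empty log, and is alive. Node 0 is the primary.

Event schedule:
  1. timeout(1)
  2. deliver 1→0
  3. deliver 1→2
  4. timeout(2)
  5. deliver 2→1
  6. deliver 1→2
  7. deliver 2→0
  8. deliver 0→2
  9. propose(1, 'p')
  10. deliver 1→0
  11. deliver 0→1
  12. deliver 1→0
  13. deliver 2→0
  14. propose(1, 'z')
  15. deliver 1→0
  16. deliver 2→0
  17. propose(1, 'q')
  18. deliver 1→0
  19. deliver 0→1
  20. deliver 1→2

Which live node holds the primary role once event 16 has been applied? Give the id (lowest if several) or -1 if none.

2

1. timeout(1):  <1:prim v1 ->
2. deliver 1→0:  <0:back v1 ->
3. deliver 1→2:  <2:back v1 ->
4. timeout(2):  <2:prim v2 ->
5. deliver 2→1:  <1:back v2 ->
6. deliver 1→2:  nop
7. deliver 2→0:  <0:back v2 ->
8. deliver 0→2:  nop
9. propose(1,'p'):  nop
10. deliver 1→0:  nop
11. deliver 0→1:  nop
12. deliver 1→0:  nop
13. deliver 2→0:  nop
14. propose(1,'z'):  nop
15. deliver 1→0:  nop
16. deliver 2→0:  nop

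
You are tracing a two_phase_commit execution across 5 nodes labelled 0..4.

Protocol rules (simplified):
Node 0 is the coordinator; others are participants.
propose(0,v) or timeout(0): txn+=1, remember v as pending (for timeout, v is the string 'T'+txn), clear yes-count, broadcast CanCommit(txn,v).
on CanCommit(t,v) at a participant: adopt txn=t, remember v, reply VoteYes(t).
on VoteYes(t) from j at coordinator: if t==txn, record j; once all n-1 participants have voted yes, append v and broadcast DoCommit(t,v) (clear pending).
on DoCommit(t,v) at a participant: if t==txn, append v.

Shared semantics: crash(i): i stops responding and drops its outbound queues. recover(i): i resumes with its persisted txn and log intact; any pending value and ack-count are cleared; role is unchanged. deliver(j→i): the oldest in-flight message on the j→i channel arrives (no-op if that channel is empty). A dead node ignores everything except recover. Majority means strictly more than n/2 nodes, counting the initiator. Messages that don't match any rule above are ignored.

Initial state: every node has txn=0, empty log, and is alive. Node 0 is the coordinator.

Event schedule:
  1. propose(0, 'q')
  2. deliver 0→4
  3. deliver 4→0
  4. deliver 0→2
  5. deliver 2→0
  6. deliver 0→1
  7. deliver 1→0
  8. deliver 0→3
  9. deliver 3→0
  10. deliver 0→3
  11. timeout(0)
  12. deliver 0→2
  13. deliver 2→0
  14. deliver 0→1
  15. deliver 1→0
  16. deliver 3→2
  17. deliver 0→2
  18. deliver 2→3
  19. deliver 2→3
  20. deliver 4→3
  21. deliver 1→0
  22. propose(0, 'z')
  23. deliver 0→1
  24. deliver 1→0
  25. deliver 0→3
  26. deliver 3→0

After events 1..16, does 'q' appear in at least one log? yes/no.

yes

step 1 propose(0,'q'): 0={coor,t=1,log=-}
step 2 deliver 0→4: 4={part,t=1,log=-}
step 3 deliver 4→0: —
step 4 deliver 0→2: 2={part,t=1,log=-}
step 5 deliver 2→0: —
step 6 deliver 0→1: 1={part,t=1,log=-}
step 7 deliver 1→0: —
step 8 deliver 0→3: 3={part,t=1,log=-}
step 9 deliver 3→0: 0={coor,t=1,log=q}
step 10 deliver 0→3: 3={part,t=1,log=q}
step 11 timeout(0): 0={coor,t=2,log=q}
step 12 deliver 0→2: 2={part,t=1,log=q}
step 13 deliver 2→0: —
step 14 deliver 0→1: 1={part,t=1,log=q}
step 15 deliver 1→0: —
step 16 deliver 3→2: —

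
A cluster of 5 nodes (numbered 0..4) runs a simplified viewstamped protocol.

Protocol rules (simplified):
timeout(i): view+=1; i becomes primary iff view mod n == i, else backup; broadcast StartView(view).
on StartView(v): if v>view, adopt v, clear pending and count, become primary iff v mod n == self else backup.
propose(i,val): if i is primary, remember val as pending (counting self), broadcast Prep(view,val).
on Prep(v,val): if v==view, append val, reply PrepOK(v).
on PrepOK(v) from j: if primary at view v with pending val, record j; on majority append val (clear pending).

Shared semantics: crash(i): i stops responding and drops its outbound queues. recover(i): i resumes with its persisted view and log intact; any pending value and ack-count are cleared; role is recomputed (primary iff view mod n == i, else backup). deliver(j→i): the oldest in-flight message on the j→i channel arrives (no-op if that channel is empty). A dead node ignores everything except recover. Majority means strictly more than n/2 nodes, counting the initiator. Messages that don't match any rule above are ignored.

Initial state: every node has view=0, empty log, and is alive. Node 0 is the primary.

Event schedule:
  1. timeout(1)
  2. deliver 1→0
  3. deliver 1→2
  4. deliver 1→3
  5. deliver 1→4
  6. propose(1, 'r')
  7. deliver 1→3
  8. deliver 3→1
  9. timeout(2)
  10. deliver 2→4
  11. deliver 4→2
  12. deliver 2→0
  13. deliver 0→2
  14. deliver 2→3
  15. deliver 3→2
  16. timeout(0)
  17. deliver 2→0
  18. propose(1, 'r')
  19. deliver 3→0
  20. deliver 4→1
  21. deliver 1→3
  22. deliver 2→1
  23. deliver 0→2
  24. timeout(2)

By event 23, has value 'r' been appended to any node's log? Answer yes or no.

[1] timeout(1) → N1(prim v1 [-])
[2] deliver 1→0 → N0(back v1 [-])
[3] deliver 1→2 → N2(back v1 [-])
[4] deliver 1→3 → N3(back v1 [-])
[5] deliver 1→4 → N4(back v1 [-])
[6] propose(1,'r') → ∅
[7] deliver 1→3 → N3(back v1 [r])
[8] deliver 3→1 → ∅
[9] timeout(2) → N2(prim v2 [-])
[10] deliver 2→4 → N4(back v2 [-])
[11] deliver 4→2 → ∅
[12] deliver 2→0 → N0(back v2 [-])
[13] deliver 0→2 → ∅
[14] deliver 2→3 → N3(back v2 [r])
[15] deliver 3→2 → ∅
[16] timeout(0) → N0(back v3 [-])
[17] deliver 2→0 → ∅
[18] propose(1,'r') → ∅
[19] deliver 3→0 → ∅
[20] deliver 4→1 → ∅
[21] deliver 1→3 → ∅
[22] deliver 2→1 → N1(back v2 [-])
[23] deliver 0→2 → N2(back v3 [-])

yes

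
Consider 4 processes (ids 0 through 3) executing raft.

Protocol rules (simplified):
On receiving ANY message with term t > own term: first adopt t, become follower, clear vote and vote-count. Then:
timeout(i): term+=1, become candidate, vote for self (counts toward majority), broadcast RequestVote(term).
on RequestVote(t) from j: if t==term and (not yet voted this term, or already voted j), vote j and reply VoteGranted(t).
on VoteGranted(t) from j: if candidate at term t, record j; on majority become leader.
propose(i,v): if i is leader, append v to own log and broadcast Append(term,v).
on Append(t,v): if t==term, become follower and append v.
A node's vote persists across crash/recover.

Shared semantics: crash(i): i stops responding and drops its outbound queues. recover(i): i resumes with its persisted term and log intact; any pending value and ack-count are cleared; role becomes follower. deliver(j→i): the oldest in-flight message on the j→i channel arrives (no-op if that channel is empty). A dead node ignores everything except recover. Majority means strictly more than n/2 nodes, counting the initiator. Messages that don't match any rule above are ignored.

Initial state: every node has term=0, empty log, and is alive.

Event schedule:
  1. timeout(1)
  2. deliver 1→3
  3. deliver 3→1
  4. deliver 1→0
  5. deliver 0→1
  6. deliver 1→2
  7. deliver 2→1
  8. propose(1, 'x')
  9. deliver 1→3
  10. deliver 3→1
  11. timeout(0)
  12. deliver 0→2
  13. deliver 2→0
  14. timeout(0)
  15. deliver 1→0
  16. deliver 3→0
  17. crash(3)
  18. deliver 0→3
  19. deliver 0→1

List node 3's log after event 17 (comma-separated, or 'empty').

x

[1] timeout(1) → N1(cand t1 [-])
[2] deliver 1→3 → N3(foll t1 [-])
[3] deliver 3→1 → ∅
[4] deliver 1→0 → N0(foll t1 [-])
[5] deliver 0→1 → N1(lead t1 [-])
[6] deliver 1→2 → N2(foll t1 [-])
[7] deliver 2→1 → ∅
[8] propose(1,'x') → N1(lead t1 [x])
[9] deliver 1→3 → N3(foll t1 [x])
[10] deliver 3→1 → ∅
[11] timeout(0) → N0(cand t2 [-])
[12] deliver 0→2 → N2(foll t2 [-])
[13] deliver 2→0 → ∅
[14] timeout(0) → N0(cand t3 [-])
[15] deliver 1→0 → ∅
[16] deliver 3→0 → ∅
[17] crash(3) → N3(✗foll t1 [x])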